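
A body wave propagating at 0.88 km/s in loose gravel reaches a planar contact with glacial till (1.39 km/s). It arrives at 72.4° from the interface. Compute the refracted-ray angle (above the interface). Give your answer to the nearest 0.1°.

Convert to the normal: θ₁ = 90° − 72.4° = 17.6°.
sin θ₁/V₁ = sin θ₂/V₂ ⇒ sin θ₂ = 1.39·sin 17.6°/0.88 = 1.39·0.3024/0.88 = 0.4776.
θ₂ = sin⁻¹(0.4776) = 28.53° (from vertical).
From the interface: 90° − 28.53° = 61.47°.

61.5°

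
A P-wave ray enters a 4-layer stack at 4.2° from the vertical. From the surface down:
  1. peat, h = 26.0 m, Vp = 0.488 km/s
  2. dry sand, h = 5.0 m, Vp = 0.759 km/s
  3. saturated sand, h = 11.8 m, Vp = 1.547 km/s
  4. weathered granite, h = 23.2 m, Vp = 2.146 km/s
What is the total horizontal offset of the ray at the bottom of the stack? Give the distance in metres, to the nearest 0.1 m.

13.2 m

Apply Snell's law at each interface; in layer i the horizontal offset is hᵢ·tan θᵢ.
Layer 1: θ = 4.20°; offset = 26.0·tan 4.20° = 1.909 m.
Layer 2: sin θ = 0.759·sin 4.2°/0.488 = 0.1139, θ = 6.54°; offset = 5.0·tan 6.54° = 0.573 m.
Layer 3: sin θ = 1.547·sin 4.2°/0.488 = 0.2322, θ = 13.42°; offset = 11.8·tan 13.42° = 2.817 m.
Layer 4: sin θ = 2.146·sin 4.2°/0.488 = 0.3221, θ = 18.79°; offset = 23.2·tan 18.79° = 7.893 m.
Total horizontal offset = 13.192 m.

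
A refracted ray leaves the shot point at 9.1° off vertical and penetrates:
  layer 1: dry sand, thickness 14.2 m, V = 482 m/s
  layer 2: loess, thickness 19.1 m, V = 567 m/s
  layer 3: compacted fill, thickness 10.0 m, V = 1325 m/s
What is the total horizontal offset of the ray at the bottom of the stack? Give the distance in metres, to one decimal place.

10.7 m

Apply Snell's law at each interface; in layer i the horizontal offset is hᵢ·tan θᵢ.
Layer 1: θ = 9.10°; offset = 14.2·tan 9.10° = 2.274 m.
Layer 2: sin θ = 567·sin 9.1°/482 = 0.1860, θ = 10.72°; offset = 19.1·tan 10.72° = 3.617 m.
Layer 3: sin θ = 1325·sin 9.1°/482 = 0.4348, θ = 25.77°; offset = 10.0·tan 25.77° = 4.828 m.
Σ offsets = 10.719 m.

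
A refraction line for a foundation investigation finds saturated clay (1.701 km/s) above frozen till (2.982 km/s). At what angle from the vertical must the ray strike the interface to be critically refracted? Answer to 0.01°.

At critical incidence the refracted ray runs along the interface (θ₂ = 90°), so sin θ_c = V₁/V₂.
θ_c = arcsin(1.701/2.982) = arcsin 0.5704 = 34.78°.

34.78°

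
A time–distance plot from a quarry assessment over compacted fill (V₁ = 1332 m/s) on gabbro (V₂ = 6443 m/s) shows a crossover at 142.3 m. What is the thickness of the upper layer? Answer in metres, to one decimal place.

57.7 m

h = (x_cross/2)·√((V₂−V₁)/(V₂+V₁)).
(V₂−V₁)/(V₂+V₁) = (6443−1332)/(6443+1332) = 0.6574; √ = 0.8108.
h = (142.3/2)·0.8108 = 57.69 m.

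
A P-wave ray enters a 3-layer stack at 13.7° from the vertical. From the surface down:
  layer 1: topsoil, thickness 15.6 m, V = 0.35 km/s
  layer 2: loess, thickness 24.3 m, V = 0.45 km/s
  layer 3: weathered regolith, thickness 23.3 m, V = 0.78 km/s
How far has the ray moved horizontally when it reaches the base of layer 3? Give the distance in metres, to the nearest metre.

Ray parameter p = sin 13.7° / 0.35 km/s = 6.7668e-01 s/km.
Layer 1: θ = 13.70°; offset = 15.6·tan 13.70° = 3.803 m.
Layer 2: sin θ = p·0.45 = 0.3045 → θ = 17.73°; offset = 24.3·tan 17.73° = 7.768 m.
Layer 3: sin θ = p·0.78 = 0.5278 → θ = 31.86°; offset = 23.3·tan 31.86° = 14.479 m.
Summing the layer offsets gives 26.050 m.

26 m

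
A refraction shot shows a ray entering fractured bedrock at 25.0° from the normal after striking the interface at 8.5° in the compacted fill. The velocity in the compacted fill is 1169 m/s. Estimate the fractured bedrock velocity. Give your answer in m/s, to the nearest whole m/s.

3342 m/s

sin 8.5° = 0.1478; sin 25.0° = 0.4226.
V₂ = V₁·(sin θ₂/sin θ₁) = 1169·(0.4226/0.1478) = 3342.42 m/s.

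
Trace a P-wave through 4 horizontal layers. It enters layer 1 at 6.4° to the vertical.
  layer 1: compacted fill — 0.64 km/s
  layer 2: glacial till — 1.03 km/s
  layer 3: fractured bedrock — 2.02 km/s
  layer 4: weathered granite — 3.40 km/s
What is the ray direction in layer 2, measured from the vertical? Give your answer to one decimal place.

Ray parameter p = sin 6.4° / 0.64 = 1.7417e-01 s/km.
sin θ_2 = p·V_2 = 1.7417e-01 × 1.03 = 0.1794.
θ_2 = 10.33° from the vertical.

10.3°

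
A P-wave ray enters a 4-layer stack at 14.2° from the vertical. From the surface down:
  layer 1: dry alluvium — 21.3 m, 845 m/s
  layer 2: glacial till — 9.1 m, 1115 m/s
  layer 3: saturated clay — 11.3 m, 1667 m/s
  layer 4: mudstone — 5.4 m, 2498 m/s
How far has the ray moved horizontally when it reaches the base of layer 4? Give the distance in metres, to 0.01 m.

20.44 m

p = sin θ₁/V₁ = sin 14.2°/845 = 2.9030e-04 s/m is conserved through the stack.
Layer 1: θ = 14.20°; offset = 21.3·tan 14.20° = 5.3897 m.
Layer 2: sin θ = p·1115 = 0.3237 → θ = 18.89°; offset = 9.1·tan 18.89° = 3.1132 m.
Layer 3: sin θ = p·1667 = 0.4839 → θ = 28.94°; offset = 11.3·tan 28.94° = 6.2490 m.
Layer 4: sin θ = p·2498 = 0.7252 → θ = 46.48°; offset = 5.4·tan 46.48° = 5.6872 m.
Total horizontal offset = 20.4391 m.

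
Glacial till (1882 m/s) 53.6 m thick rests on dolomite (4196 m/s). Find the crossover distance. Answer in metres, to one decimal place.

θ_c = arcsin(1882/4196) = 26.65°, so cos θ_c = 0.8938 and tᵢ = 2h cos θ_c/V₁ = 0.0509 s.
At crossover x/V₁ = x/V₂ + tᵢ ⇒ x = tᵢ/(1/V₁ − 1/V₂) = 0.05091/(5.3135e-04 − 2.3832e-04) = 173.74 m.

173.7 m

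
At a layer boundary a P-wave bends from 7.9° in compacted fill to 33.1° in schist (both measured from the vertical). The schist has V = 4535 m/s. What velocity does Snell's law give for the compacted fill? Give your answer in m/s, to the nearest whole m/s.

1141 m/s

sin 7.9° = 0.1374; sin 33.1° = 0.5461.
V₁ = V₂·(sin θ₁/sin θ₂) = 4535·(0.1374/0.5461) = 1141.38 m/s.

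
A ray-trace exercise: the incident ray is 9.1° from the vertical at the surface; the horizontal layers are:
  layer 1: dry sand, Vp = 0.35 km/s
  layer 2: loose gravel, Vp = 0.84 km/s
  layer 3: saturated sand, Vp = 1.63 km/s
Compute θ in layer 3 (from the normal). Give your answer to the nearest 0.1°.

Ray parameter p = sin 9.1° / 0.35 = 4.5188e-01 s/km.
sin θ_3 = p·V_3 = 4.5188e-01 × 1.63 = 0.7366.
θ_3 = 47.44° from the vertical.

47.4°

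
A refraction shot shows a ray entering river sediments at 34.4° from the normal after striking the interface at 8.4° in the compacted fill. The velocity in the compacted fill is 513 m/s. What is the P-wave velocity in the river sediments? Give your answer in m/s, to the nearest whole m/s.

Snell's law: sin 8.4°/V₁ = sin 34.4°/V₂.
V₂ = V₁·sin 34.4°/sin 8.4° = 513 × 3.8674 = 1984.00 m/s.

1984 m/s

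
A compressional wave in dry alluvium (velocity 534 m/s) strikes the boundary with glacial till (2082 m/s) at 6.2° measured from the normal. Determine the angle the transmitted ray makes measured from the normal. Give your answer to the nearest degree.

Snell's law: sin θ₂ = (V₂/V₁)·sin θ₁ = (2082/534)·sin 6.2° = 0.4211.
θ₂ = arcsin 0.4211 = 24.90° from the normal.

25°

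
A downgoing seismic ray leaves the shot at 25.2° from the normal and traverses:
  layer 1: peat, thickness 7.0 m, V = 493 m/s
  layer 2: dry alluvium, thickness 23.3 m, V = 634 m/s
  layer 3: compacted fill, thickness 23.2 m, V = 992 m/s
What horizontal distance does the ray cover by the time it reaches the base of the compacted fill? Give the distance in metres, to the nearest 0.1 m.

p = sin θ₁/V₁ = sin 25.2°/493 = 8.6365e-04 s/m is conserved through the stack.
Layer 1: θ = 25.20°; offset = 7.0·tan 25.20° = 3.294 m.
Layer 2: sin θ = p·634 = 0.5476 → θ = 33.20°; offset = 23.3·tan 33.20° = 15.247 m.
Layer 3: sin θ = p·992 = 0.8567 → θ = 58.95°; offset = 23.2·tan 58.95° = 38.539 m.
Total horizontal offset = 57.080 m.

57.1 m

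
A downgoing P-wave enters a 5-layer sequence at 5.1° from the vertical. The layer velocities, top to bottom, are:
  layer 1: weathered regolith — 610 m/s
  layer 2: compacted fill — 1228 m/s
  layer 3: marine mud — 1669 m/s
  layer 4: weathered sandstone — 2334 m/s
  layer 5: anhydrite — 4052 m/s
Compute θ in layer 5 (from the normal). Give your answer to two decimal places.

36.19°

Ray parameter p = sin 5.1° / 610 = 1.4573e-04 s/m.
sin θ_5 = p·V_5 = 1.4573e-04 × 4052 = 0.5905.
θ_5 = arcsin 0.5905 = 36.19°.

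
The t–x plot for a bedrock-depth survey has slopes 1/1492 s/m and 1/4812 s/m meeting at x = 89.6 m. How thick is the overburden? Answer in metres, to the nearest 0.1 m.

32.5 m

h = (x_cross/2)·√((V₂−V₁)/(V₂+V₁)).
(V₂−V₁)/(V₂+V₁) = (4812−1492)/(4812+1492) = 0.5266; √ = 0.7257.
h = (89.6/2)·0.7257 = 32.51 m.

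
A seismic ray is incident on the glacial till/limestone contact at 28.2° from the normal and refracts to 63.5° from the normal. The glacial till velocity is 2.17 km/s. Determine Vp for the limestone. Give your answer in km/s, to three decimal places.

sin 28.2° = 0.4726; sin 63.5° = 0.8949.
V₂ = V₁·(sin θ₂/sin θ₁) = 2.17·(0.8949/0.4726) = 4.110 km/s.

4.110 km/s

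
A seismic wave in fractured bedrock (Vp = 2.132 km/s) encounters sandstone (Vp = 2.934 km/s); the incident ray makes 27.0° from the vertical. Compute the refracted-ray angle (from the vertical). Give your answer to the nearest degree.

39°

sin θ₁/V₁ = sin θ₂/V₂ ⇒ sin θ₂ = 2.934·sin 27.0°/2.132 = 2.934·0.4540/2.132 = 0.6248.
θ₂ = sin⁻¹(0.6248) = 38.67° (from vertical).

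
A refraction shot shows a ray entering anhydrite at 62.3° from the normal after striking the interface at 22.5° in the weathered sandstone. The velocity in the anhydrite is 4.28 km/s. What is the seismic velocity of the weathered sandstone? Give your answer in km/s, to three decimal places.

Snell's law: sin 22.5°/V₁ = sin 62.3°/V₂.
V₁ = V₂·sin 22.5°/sin 62.3° = 4.28 × 0.4322 = 1.850 km/s.

1.850 km/s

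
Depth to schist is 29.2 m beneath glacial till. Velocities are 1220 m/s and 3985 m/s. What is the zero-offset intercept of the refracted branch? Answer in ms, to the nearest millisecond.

tᵢ = 2h·√(V₂²−V₁²)/(V₁V₂).
√(V₂²−V₁²) = √(3985²−1220²) = 3793.7 m/s.
tᵢ = 2·29.2·3793.7/(1220·3985) = 0.04557 s.

46 ms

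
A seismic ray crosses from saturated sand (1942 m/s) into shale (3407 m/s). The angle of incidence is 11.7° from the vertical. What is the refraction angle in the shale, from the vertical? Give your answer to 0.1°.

20.8°

sin θ₁/V₁ = sin θ₂/V₂ ⇒ sin θ₂ = 3407·sin 11.7°/1942 = 3407·0.2028/1942 = 0.3558.
θ₂ = sin⁻¹(0.3558) = 20.84° (from vertical).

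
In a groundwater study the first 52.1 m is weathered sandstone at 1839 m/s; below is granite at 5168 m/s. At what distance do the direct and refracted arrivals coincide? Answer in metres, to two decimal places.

x_cross = 2h·√((V₂+V₁)/(V₂−V₁)).
(V₂+V₁)/(V₂−V₁) = (5168+1839)/(5168−1839) = 2.1048; √ = 1.4508.
x_cross = 2·52.1·1.4508 = 151.17 m.

151.17 m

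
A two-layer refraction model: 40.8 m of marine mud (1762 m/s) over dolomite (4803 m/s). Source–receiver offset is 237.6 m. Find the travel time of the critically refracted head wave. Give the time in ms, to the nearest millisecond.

93 ms

t = x/V₂ + 2h·√(V₂²−V₁²)/(V₁V₂).
√(V₂²−V₁²) = √(4803²−1762²) = 4468.1 m/s; delay term = 2·40.8·4468.1/(1762·4803) = 0.04308 s.
t = 237.6/4803 + 0.04308 = 0.09255 s.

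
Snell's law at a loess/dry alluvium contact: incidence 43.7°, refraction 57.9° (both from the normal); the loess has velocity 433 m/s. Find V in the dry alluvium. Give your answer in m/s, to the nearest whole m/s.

sin 43.7° = 0.6909; sin 57.9° = 0.8471.
V₂ = V₁·(sin θ₂/sin θ₁) = 433·(0.8471/0.6909) = 530.92 m/s.

531 m/s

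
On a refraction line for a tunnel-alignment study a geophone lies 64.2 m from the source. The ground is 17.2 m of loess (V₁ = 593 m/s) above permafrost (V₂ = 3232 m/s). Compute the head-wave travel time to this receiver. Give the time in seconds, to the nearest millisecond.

θ_c = arcsin(V₁/V₂) = arcsin(593/3232) = 10.57°, cos θ_c = 0.9830.
Intercept time tᵢ = 2h cos θ_c / V₁ = 2·17.2·0.9830/593 = 0.05703 s.
t = x/V₂ + tᵢ = 64.2/3232 + 0.05703 = 0.07689 s.

0.077 s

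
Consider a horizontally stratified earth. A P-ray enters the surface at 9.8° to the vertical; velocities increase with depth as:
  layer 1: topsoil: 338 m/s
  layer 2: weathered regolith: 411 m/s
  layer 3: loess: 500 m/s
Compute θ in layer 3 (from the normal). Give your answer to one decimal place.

14.6°

Snell's law across each interface conserves sin θ / V, so sin θ_3 = V_3·sin θ₁/V₁.
sin θ_3 = 500 × sin 9.8° / 338 = 0.2518.
θ_3 = arcsin 0.2518 = 14.58°.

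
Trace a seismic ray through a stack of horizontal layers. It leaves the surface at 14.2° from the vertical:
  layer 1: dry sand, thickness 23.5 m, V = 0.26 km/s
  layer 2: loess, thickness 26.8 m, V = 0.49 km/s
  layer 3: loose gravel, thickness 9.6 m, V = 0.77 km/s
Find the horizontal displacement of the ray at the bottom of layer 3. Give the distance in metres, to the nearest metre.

Ray parameter p = sin 14.2° / 0.26 km/s = 9.4349e-01 s/km.
Layer 1: θ = 14.20°; offset = 23.5·tan 14.20° = 5.946 m.
Layer 2: sin θ = p·0.49 = 0.4623 → θ = 27.54°; offset = 26.8·tan 27.54° = 13.973 m.
Layer 3: sin θ = p·0.77 = 0.7265 → θ = 46.59°; offset = 9.6·tan 46.59° = 10.149 m.
Total horizontal offset = 30.068 m.

30 m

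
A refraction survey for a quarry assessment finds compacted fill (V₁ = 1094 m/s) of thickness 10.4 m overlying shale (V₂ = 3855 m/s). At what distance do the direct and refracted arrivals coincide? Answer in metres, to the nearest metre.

x_cross = 2h·√((V₂+V₁)/(V₂−V₁)).
(V₂+V₁)/(V₂−V₁) = (3855+1094)/(3855−1094) = 1.7925; √ = 1.3388.
x_cross = 2·10.4·1.3388 = 27.85 m.

28 m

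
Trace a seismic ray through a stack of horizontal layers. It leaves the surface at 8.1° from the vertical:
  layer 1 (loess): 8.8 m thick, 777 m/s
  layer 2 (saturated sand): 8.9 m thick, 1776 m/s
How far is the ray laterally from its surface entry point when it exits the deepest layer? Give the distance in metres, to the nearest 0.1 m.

4.3 m

Apply Snell's law at each interface; in layer i the horizontal offset is hᵢ·tan θᵢ.
Layer 1: θ = 8.10°; offset = 8.8·tan 8.10° = 1.252 m.
Layer 2: sin θ = 1776·sin 8.1°/777 = 0.3221, θ = 18.79°; offset = 8.9·tan 18.79° = 3.028 m.
Summing the layer offsets gives 4.280 m.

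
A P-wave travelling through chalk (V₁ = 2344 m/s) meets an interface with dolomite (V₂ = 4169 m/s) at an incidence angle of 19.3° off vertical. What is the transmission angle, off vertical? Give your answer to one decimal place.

sin θ₁/V₁ = sin θ₂/V₂ ⇒ sin θ₂ = 4169·sin 19.3°/2344 = 4169·0.3305/2344 = 0.5878.
θ₂ = arcsin 0.5878 = 36.00° from the normal.

36.0°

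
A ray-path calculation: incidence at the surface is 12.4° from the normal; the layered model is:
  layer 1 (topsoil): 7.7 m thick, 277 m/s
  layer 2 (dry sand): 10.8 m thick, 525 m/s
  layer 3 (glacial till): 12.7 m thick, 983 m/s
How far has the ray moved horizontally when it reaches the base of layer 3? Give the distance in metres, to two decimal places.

Apply Snell's law at each interface; in layer i the horizontal offset is hᵢ·tan θᵢ.
Layer 1: θ = 12.40°; offset = 7.7·tan 12.40° = 1.6930 m.
Layer 2: sin θ = 525·sin 12.4°/277 = 0.4070, θ = 24.02°; offset = 10.8·tan 24.02° = 4.8121 m.
Layer 3: sin θ = 983·sin 12.4°/277 = 0.7620, θ = 49.64°; offset = 12.7·tan 49.64° = 14.9458 m.
Total horizontal offset = 21.4508 m.

21.45 m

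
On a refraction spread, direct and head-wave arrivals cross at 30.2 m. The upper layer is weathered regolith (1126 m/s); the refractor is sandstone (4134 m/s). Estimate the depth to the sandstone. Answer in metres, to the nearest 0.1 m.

11.4 m

h = (x_cross/2)·√((V₂−V₁)/(V₂+V₁)).
(V₂−V₁)/(V₂+V₁) = (4134−1126)/(4134+1126) = 0.5719; √ = 0.7562.
h = (30.2/2)·0.7562 = 11.42 m.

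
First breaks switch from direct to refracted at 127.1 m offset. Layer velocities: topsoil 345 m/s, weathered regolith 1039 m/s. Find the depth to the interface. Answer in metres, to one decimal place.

45.0 m

x_cross = 2h·√((V₂+V₁)/(V₂−V₁)) → h = x_cross / (2·√((V₂+V₁)/(V₂−V₁))).
√((V₂+V₁)/(V₂−V₁)) = √((1039+345)/(1039−345)) = 1.4122.
h = 127.1 / (2·1.4122) = 45.00 m.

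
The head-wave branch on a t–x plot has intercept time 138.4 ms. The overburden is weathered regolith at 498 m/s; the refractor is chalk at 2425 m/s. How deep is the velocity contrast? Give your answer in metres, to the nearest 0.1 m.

θ_c = arcsin(498/2425) = 11.85°; cos θ_c = 0.9787.
tᵢ = 2h cos θ_c/V₁ ⇒ h = tᵢ·V₁/(2 cos θ_c) = 0.1384·498/(2·0.9787) = 35.21 m.

35.2 m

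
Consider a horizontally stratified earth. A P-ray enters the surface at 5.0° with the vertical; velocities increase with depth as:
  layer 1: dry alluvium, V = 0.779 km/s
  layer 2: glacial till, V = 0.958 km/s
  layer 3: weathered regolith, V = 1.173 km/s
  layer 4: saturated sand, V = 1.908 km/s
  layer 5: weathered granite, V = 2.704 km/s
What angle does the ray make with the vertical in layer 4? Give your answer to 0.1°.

Ray parameter p = sin 5.0° / 0.779 = 1.1188e-01 s/km.
sin θ_4 = p·V_4 = 1.1188e-01 × 1.908 = 0.2135.
θ_4 = 12.33° from the vertical.

12.3°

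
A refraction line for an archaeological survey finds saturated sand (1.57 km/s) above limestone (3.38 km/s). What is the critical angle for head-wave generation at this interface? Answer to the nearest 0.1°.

Critical incidence: sin θ_c = V₁/V₂ = 1.57/3.38 = 0.4645.
θ_c = arcsin 0.4645 = 27.68°.

27.7°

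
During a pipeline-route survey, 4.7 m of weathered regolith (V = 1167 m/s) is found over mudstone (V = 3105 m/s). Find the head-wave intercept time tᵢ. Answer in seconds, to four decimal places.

0.0075 s

tᵢ = 2h·√(V₂²−V₁²)/(V₁V₂).
√(V₂²−V₁²) = √(3105²−1167²) = 2877.3 m/s.
tᵢ = 2·4.7·2877.3/(1167·3105) = 0.00746 s.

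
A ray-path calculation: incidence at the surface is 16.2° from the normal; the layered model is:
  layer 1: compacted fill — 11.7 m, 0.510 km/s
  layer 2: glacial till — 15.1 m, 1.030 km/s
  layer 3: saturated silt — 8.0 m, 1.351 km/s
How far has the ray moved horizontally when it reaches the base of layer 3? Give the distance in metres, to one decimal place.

p = sin θ₁/V₁ = sin 16.2°/0.510 = 5.4704e-01 s/km is conserved through the stack.
Layer 1: θ = 16.20°; offset = 11.7·tan 16.20° = 3.399 m.
Layer 2: sin θ = p·1.030 = 0.5635 → θ = 34.29°; offset = 15.1·tan 34.29° = 10.299 m.
Layer 3: sin θ = p·1.351 = 0.7391 → θ = 47.65°; offset = 8.0·tan 47.65° = 8.777 m.
Σ offsets = 22.474 m.

22.5 m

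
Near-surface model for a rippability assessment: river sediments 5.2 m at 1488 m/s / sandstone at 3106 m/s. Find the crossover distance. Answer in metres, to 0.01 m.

17.52 m

x_cross = 2h·√((V₂+V₁)/(V₂−V₁)).
(V₂+V₁)/(V₂−V₁) = (3106+1488)/(3106−1488) = 2.8393; √ = 1.6850.
x_cross = 2·5.2·1.6850 = 17.52 m.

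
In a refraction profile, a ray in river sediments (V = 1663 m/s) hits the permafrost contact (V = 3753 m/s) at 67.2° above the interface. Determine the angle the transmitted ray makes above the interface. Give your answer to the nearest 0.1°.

Convert to the normal: θ₁ = 90° − 67.2° = 22.8°.
Snell's law: sin θ₂ = (V₂/V₁)·sin θ₁ = (3753/1663)·sin 22.8° = 0.8745.
θ₂ = sin⁻¹(0.8745) = 60.99° (from vertical).
From the interface: 90° − 60.99° = 29.01°.

29.0°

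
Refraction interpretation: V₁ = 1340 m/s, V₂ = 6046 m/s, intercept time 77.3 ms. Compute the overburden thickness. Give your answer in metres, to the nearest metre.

h = tᵢ·V₁·V₂ / (2·√(V₂²−V₁²)).
√(V₂²−V₁²) = √(6046² − 1340²) = 5895.6 m/s.
h = 0.0773 s × 1340 × 6046 / (2 × 5895.6) = 53.11 m.

53 m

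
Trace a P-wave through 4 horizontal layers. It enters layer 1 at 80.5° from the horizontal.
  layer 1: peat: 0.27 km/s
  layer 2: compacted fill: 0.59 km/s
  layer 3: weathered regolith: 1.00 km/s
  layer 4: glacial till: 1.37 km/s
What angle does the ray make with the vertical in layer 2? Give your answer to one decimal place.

21.1°

From the normal: θ₁ = 90° − 80.5° = 9.5°.
Snell's law across each interface conserves sin θ / V, so sin θ_2 = V_2·sin θ₁/V₁.
sin θ_2 = 0.59 × sin 9.5° / 0.27 = 0.3607.
θ_2 = arcsin 0.3607 = 21.14°.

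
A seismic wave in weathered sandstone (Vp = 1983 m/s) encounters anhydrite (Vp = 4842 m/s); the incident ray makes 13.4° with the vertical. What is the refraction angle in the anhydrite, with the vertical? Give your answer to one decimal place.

Snell's law: sin θ₂ = (V₂/V₁)·sin θ₁ = (4842/1983)·sin 13.4° = 0.5659.
θ₂ = sin⁻¹(0.5659) = 34.46° (from vertical).

34.5°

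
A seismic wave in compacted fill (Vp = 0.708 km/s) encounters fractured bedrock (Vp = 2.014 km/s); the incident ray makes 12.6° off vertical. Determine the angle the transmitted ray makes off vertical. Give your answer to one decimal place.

38.4°

sin θ₁/V₁ = sin θ₂/V₂ ⇒ sin θ₂ = 2.014·sin 12.6°/0.708 = 2.014·0.2181/0.708 = 0.6205.
θ₂ = sin⁻¹(0.6205) = 38.36° (from vertical).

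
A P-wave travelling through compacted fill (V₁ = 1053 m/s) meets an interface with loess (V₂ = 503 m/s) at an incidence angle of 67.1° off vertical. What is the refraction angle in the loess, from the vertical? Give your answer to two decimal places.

sin θ₁/V₁ = sin θ₂/V₂ ⇒ sin θ₂ = 503·sin 67.1°/1053 = 503·0.9212/1053 = 0.4400.
θ₂ = arcsin 0.4400 = 26.11° from the normal.

26.11°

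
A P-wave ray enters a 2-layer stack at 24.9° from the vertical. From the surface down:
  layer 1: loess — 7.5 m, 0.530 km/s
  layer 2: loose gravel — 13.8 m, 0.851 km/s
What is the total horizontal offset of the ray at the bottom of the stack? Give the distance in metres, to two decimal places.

16.14 m

Ray parameter p = sin 24.9° / 0.530 km/s = 7.9441e-01 s/km.
Layer 1: θ = 24.90°; offset = 7.5·tan 24.90° = 3.4814 m.
Layer 2: sin θ = p·0.851 = 0.6760 → θ = 42.54°; offset = 13.8·tan 42.54° = 12.6609 m.
Summing the layer offsets gives 16.1423 m.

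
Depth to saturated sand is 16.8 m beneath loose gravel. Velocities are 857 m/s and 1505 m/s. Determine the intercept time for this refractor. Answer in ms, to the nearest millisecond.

32 ms

tᵢ = 2h·√(V₂²−V₁²)/(V₁V₂).
√(V₂²−V₁²) = √(1505²−857²) = 1237.2 m/s.
tᵢ = 2·16.8·1237.2/(857·1505) = 0.03223 s.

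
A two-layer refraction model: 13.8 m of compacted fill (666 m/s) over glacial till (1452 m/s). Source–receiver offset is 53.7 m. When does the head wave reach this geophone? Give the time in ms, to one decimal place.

73.8 ms

θ_c = arcsin(V₁/V₂) = arcsin(666/1452) = 27.30°, cos θ_c = 0.8886.
Intercept time tᵢ = 2h cos θ_c / V₁ = 2·13.8·0.8886/666 = 0.03682 s.
t = x/V₂ + tᵢ = 53.7/1452 + 0.03682 = 0.07381 s.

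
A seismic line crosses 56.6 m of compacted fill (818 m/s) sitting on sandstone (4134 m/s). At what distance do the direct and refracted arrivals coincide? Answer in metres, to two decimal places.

θ_c = arcsin(818/4134) = 11.41°, so cos θ_c = 0.9802 and tᵢ = 2h cos θ_c/V₁ = 0.1357 s.
At crossover x/V₁ = x/V₂ + tᵢ ⇒ x = tᵢ/(1/V₁ − 1/V₂) = 0.13565/(1.2225e-03 − 2.4190e-04) = 138.33 m.

138.33 m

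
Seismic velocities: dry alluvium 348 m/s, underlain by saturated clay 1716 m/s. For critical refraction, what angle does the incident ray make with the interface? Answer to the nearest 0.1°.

78.3°

Critical incidence: sin θ_c = V₁/V₂ = 348/1716 = 0.2028.
θ_c = arcsin 0.2028 = 11.70°.
Measured from the interface: 90° − 11.70° = 78.30°.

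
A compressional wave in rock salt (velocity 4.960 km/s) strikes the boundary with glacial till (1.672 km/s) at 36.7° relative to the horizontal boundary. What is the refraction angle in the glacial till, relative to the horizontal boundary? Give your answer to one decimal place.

74.3°

Angle from the normal: 90° − 36.7° = 53.3°.
Snell's law: sin θ₂ = (V₂/V₁)·sin θ₁ = (1.672/4.960)·sin 53.3° = 0.2703.
θ₂ = sin⁻¹(0.2703) = 15.68° (from vertical).
From the interface: 90° − 15.68° = 74.32°.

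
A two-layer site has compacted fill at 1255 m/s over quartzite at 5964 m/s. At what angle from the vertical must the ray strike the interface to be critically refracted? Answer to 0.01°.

Critical incidence: sin θ_c = V₁/V₂ = 1255/5964 = 0.2104.
θ_c = arcsin 0.2104 = 12.15°.

12.15°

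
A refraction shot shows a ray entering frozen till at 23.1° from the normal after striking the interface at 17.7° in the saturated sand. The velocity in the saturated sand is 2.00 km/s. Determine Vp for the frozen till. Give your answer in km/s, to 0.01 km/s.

sin 17.7° = 0.3040; sin 23.1° = 0.3923.
V₂ = V₁·(sin θ₂/sin θ₁) = 2.00·(0.3923/0.3040) = 2.58 km/s.

2.58 km/s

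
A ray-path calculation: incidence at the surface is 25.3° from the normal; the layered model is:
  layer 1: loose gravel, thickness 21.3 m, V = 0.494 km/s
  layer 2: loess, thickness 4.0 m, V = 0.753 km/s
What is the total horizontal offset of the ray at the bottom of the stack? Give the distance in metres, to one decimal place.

13.5 m

Apply Snell's law at each interface; in layer i the horizontal offset is hᵢ·tan θᵢ.
Layer 1: θ = 25.30°; offset = 21.3·tan 25.30° = 10.068 m.
Layer 2: sin θ = 0.753·sin 25.3°/0.494 = 0.6514, θ = 40.65°; offset = 4.0·tan 40.65° = 3.434 m.
Total horizontal offset = 13.503 m.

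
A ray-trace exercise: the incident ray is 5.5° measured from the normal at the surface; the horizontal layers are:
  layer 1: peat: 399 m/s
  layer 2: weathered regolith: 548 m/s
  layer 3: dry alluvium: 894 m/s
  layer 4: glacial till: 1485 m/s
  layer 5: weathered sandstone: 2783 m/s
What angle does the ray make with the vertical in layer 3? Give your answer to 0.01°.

Snell's law across each interface conserves sin θ / V, so sin θ_3 = V_3·sin θ₁/V₁.
sin θ_3 = 894 × sin 5.5° / 399 = 0.2148.
θ_3 = 12.40° from the vertical.

12.40°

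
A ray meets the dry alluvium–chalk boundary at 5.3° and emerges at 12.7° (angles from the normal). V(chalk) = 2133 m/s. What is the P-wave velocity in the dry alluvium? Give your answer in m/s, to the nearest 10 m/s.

sin 5.3° = 0.0924; sin 12.7° = 0.2198.
V₁ = V₂·(sin θ₁/sin θ₂) = 2133·(0.0924/0.2198) = 896.20 m/s.

900 m/s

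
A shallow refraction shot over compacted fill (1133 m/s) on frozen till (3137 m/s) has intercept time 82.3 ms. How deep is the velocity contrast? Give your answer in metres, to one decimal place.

h = tᵢ·V₁·V₂ / (2·√(V₂²−V₁²)).
√(V₂²−V₁²) = √(3137² − 1133²) = 2925.2 m/s.
h = 0.0823 s × 1133 × 3137 / (2 × 2925.2) = 50.00 m.

50.0 m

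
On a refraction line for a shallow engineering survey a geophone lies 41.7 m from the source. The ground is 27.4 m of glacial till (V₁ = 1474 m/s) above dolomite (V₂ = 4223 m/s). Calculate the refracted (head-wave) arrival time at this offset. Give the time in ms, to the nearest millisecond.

45 ms

θ_c = arcsin(V₁/V₂) = arcsin(1474/4223) = 20.43°, cos θ_c = 0.9371.
Intercept time tᵢ = 2h cos θ_c / V₁ = 2·27.4·0.9371/1474 = 0.03484 s.
t = x/V₂ + tᵢ = 41.7/4223 + 0.03484 = 0.04471 s.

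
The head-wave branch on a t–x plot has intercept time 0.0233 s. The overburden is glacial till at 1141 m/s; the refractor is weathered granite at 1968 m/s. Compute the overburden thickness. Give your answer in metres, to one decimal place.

16.3 m

θ_c = arcsin(1141/1968) = 35.43°; cos θ_c = 0.8148.
tᵢ = 2h cos θ_c/V₁ ⇒ h = tᵢ·V₁/(2 cos θ_c) = 0.0233·1141/(2·0.8148) = 16.31 m.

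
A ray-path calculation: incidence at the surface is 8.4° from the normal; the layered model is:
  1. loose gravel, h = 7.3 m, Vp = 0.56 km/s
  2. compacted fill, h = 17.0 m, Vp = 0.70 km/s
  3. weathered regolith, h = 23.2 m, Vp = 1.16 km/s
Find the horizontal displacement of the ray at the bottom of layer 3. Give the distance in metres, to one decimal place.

Apply Snell's law at each interface; in layer i the horizontal offset is hᵢ·tan θᵢ.
Layer 1: θ = 8.40°; offset = 7.3·tan 8.40° = 1.078 m.
Layer 2: sin θ = 0.70·sin 8.4°/0.56 = 0.1826, θ = 10.52°; offset = 17.0·tan 10.52° = 3.157 m.
Layer 3: sin θ = 1.16·sin 8.4°/0.56 = 0.3026, θ = 17.61°; offset = 23.2·tan 17.61° = 7.366 m.
Summing the layer offsets gives 11.601 m.

11.6 m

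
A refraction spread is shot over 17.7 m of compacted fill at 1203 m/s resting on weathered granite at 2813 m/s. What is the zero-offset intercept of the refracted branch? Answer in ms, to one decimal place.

tᵢ = 2h·√(V₂²−V₁²)/(V₁V₂).
√(V₂²−V₁²) = √(2813²−1203²) = 2542.8 m/s.
tᵢ = 2·17.7·2542.8/(1203·2813) = 0.02660 s.

26.6 ms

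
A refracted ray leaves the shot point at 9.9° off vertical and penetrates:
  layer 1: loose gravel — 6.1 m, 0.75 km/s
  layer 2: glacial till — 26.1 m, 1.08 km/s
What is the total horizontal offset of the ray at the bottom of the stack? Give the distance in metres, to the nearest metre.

8 m

p = sin θ₁/V₁ = sin 9.9°/0.75 = 2.2924e-01 s/km is conserved through the stack.
Layer 1: θ = 9.90°; offset = 6.1·tan 9.90° = 1.065 m.
Layer 2: sin θ = p·1.08 = 0.2476 → θ = 14.33°; offset = 26.1·tan 14.33° = 6.669 m.
Total horizontal offset = 7.734 m.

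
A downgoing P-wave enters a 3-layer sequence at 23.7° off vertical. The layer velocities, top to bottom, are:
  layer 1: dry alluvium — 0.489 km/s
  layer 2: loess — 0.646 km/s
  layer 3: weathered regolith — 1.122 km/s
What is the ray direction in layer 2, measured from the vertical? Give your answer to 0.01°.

32.07°

Ray parameter p = sin 23.7° / 0.489 = 8.2198e-01 s/km.
sin θ_2 = p·V_2 = 8.2198e-01 × 0.646 = 0.5310.
θ_2 = 32.07° from the vertical.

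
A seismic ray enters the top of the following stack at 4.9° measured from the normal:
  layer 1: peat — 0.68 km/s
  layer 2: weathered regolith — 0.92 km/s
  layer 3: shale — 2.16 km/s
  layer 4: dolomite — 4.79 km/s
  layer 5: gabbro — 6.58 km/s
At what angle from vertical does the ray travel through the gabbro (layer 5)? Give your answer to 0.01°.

55.74°

Ray parameter p = sin 4.9° / 0.68 = 1.2561e-01 s/km.
sin θ_5 = p·V_5 = 1.2561e-01 × 6.58 = 0.8265.
θ_5 = 55.74° from the vertical.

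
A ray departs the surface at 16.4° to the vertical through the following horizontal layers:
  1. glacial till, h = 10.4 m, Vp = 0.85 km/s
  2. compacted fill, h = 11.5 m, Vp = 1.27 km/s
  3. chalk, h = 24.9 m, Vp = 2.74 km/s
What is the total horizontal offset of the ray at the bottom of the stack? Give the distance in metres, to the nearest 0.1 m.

63.1 m

Apply Snell's law at each interface; in layer i the horizontal offset is hᵢ·tan θᵢ.
Layer 1: θ = 16.40°; offset = 10.4·tan 16.40° = 3.061 m.
Layer 2: sin θ = 1.27·sin 16.4°/0.85 = 0.4219, θ = 24.95°; offset = 11.5·tan 24.95° = 5.351 m.
Layer 3: sin θ = 2.74·sin 16.4°/0.85 = 0.9101, θ = 65.52°; offset = 24.9·tan 65.52° = 54.699 m.
Summing the layer offsets gives 63.111 m.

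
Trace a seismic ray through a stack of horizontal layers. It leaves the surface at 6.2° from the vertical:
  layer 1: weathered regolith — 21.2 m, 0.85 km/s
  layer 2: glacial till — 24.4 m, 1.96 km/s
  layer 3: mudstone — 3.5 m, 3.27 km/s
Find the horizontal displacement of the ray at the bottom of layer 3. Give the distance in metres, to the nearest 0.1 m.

Ray parameter p = sin 6.2° / 0.85 km/s = 1.2706e-01 s/km.
Layer 1: θ = 6.20°; offset = 21.2·tan 6.20° = 2.303 m.
Layer 2: sin θ = p·1.96 = 0.2490 → θ = 14.42°; offset = 24.4·tan 14.42° = 6.274 m.
Layer 3: sin θ = p·3.27 = 0.4155 → θ = 24.55°; offset = 3.5·tan 24.55° = 1.599 m.
Σ offsets = 10.176 m.

10.2 m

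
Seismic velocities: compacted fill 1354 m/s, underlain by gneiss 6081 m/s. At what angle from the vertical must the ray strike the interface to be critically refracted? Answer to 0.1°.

12.9°

Critical incidence: sin θ_c = V₁/V₂ = 1354/6081 = 0.2227.
θ_c = arcsin 0.2227 = 12.87°.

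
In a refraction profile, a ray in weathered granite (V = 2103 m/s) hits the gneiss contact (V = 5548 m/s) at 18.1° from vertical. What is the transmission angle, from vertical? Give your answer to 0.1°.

sin θ₁/V₁ = sin θ₂/V₂ ⇒ sin θ₂ = 5548·sin 18.1°/2103 = 5548·0.3107/2103 = 0.8196.
θ₂ = arcsin 0.8196 = 55.05° from the normal.

55.0°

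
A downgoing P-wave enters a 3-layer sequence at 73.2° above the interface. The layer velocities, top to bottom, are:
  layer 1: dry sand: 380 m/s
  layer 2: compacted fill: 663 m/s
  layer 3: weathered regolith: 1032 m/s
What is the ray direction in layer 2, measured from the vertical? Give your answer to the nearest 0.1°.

From the normal: θ₁ = 90° − 73.2° = 16.8°.
Ray parameter p = sin 16.8° / 380 = 7.6061e-04 s/m.
sin θ_2 = p·V_2 = 7.6061e-04 × 663 = 0.5043.
θ_2 = arcsin 0.5043 = 30.28°.

30.3°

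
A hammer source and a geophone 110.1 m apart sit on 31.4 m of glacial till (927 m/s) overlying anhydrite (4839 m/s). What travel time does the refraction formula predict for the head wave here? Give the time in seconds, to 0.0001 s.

0.0892 s

θ_c = arcsin(V₁/V₂) = arcsin(927/4839) = 11.04°, cos θ_c = 0.9815.
Intercept time tᵢ = 2h cos θ_c / V₁ = 2·31.4·0.9815/927 = 0.06649 s.
t = x/V₂ + tᵢ = 110.1/4839 + 0.06649 = 0.08924 s.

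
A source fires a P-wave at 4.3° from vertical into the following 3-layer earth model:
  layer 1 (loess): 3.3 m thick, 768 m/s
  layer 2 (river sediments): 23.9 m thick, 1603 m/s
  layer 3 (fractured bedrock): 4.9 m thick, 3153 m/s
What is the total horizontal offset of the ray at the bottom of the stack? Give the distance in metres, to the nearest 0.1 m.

5.6 m

p = sin θ₁/V₁ = sin 4.3°/768 = 9.7629e-05 s/m is conserved through the stack.
Layer 1: θ = 4.30°; offset = 3.3·tan 4.30° = 0.248 m.
Layer 2: sin θ = p·1603 = 0.1565 → θ = 9.00°; offset = 23.9·tan 9.00° = 3.787 m.
Layer 3: sin θ = p·3153 = 0.3078 → θ = 17.93°; offset = 4.9·tan 17.93° = 1.585 m.
Σ offsets = 5.620 m.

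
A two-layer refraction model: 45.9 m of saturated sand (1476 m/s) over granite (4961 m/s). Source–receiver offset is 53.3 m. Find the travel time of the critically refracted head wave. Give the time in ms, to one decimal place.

70.1 ms

t = x/V₂ + 2h·√(V₂²−V₁²)/(V₁V₂).
√(V₂²−V₁²) = √(4961²−1476²) = 4736.3 m/s; delay term = 2·45.9·4736.3/(1476·4961) = 0.05938 s.
t = 53.3/4961 + 0.05938 = 0.07012 s.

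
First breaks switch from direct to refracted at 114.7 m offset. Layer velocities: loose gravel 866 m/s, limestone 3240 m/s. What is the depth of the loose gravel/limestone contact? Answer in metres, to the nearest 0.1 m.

43.6 m

h = (x_cross/2)·√((V₂−V₁)/(V₂+V₁)).
(V₂−V₁)/(V₂+V₁) = (3240−866)/(3240+866) = 0.5782; √ = 0.7604.
h = (114.7/2)·0.7604 = 43.61 m.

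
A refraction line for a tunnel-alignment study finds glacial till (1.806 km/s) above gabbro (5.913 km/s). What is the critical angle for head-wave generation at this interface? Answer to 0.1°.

At critical incidence the refracted ray runs along the interface (θ₂ = 90°), so sin θ_c = V₁/V₂.
θ_c = arcsin(1.806/5.913) = arcsin 0.3054 = 17.78°.

17.8°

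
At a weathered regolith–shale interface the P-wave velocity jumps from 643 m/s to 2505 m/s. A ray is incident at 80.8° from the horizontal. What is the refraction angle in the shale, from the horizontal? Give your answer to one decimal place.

51.5°

Angle from the normal: 90° − 80.8° = 9.2°.
sin θ₁/V₁ = sin θ₂/V₂ ⇒ sin θ₂ = 2505·sin 9.2°/643 = 2505·0.1599/643 = 0.6229.
θ₂ = arcsin 0.6229 = 38.53° from the normal.
From the interface: 90° − 38.53° = 51.47°.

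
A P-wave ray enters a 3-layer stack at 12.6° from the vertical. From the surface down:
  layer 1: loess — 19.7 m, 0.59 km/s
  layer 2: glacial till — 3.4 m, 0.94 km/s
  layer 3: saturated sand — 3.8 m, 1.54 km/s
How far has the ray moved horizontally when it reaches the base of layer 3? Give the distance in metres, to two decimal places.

8.30 m

Apply Snell's law at each interface; in layer i the horizontal offset is hᵢ·tan θᵢ.
Layer 1: θ = 12.60°; offset = 19.7·tan 12.60° = 4.4035 m.
Layer 2: sin θ = 0.94·sin 12.6°/0.59 = 0.3476, θ = 20.34°; offset = 3.4·tan 20.34° = 1.2602 m.
Layer 3: sin θ = 1.54·sin 12.6°/0.59 = 0.5694, θ = 34.71°; offset = 3.8·tan 34.71° = 2.6320 m.
Total horizontal offset = 8.2957 m.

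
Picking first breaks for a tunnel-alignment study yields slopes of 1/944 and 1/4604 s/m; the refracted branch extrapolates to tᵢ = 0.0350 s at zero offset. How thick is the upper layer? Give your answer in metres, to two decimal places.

16.88 m

h = tᵢ·V₁·V₂ / (2·√(V₂²−V₁²)).
√(V₂²−V₁²) = √(4604² − 944²) = 4506.2 m/s.
h = 0.035 s × 944 × 4604 / (2 × 4506.2) = 16.88 m.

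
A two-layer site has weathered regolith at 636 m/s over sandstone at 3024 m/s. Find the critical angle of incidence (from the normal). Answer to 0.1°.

12.1°

Critical incidence: sin θ_c = V₁/V₂ = 636/3024 = 0.2103.
θ_c = arcsin 0.2103 = 12.14°.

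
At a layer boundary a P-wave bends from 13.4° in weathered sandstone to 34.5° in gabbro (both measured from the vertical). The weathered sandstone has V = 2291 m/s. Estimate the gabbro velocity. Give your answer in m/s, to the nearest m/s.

5599 m/s

Snell's law: sin 13.4°/V₁ = sin 34.5°/V₂.
V₂ = V₁·sin 34.5°/sin 13.4° = 2291 × 2.4441 = 5599.35 m/s.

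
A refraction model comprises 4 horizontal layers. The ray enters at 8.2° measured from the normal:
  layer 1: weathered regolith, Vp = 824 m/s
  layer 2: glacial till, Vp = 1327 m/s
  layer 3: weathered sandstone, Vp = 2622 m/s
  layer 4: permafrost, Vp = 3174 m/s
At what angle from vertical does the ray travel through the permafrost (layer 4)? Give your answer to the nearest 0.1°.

Snell's law across each interface conserves sin θ / V, so sin θ_4 = V_4·sin θ₁/V₁.
sin θ_4 = 3174 × sin 8.2° / 824 = 0.5494.
θ_4 = arcsin 0.5494 = 33.33°.

33.3°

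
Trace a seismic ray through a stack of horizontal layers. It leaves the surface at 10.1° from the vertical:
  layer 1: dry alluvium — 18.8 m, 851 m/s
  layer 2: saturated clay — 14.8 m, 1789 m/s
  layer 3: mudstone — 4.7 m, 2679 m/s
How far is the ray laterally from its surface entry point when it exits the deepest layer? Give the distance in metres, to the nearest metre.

Apply Snell's law at each interface; in layer i the horizontal offset is hᵢ·tan θᵢ.
Layer 1: θ = 10.10°; offset = 18.8·tan 10.10° = 3.349 m.
Layer 2: sin θ = 1789·sin 10.1°/851 = 0.3687, θ = 21.63°; offset = 14.8·tan 21.63° = 5.870 m.
Layer 3: sin θ = 2679·sin 10.1°/851 = 0.5521, θ = 33.51°; offset = 4.7·tan 33.51° = 3.112 m.
Σ offsets = 12.330 m.

12 m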